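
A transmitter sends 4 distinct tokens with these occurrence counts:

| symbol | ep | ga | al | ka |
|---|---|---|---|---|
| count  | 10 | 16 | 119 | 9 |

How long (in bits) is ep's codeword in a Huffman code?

Repeatedly merge the two smallest:
ka(9) + ep(10) → 19
ga(16) + 19 → 35
35 + al(119) → 154
ep sits 3 levels below the root, so its codeword is 3 bits.

3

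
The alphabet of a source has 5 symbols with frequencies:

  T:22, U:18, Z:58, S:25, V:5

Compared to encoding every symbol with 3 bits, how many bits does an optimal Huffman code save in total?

Fixed-length: 3 bits × 128 symbols = 384 bits.
Huffman merges:
merge V(5) and U(18): 23
merge T(22) and 23: 45
merge S(25) and 45: 70
merge Z(58) and 70: 128
Huffman total = 23 + 45 + 70 + 128 = 266 bits.
Saving = 384 − 266 = 118 bits.

118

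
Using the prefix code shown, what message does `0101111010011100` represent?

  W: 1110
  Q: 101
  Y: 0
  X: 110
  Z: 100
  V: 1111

YQWZWY

Read left to right; each codeword is recognised as soon as it completes (prefix code):
  0→Y | 101→Q | 1110→W | 100→Z | 1110→W | 0→Y
Decoded message: YQWZWY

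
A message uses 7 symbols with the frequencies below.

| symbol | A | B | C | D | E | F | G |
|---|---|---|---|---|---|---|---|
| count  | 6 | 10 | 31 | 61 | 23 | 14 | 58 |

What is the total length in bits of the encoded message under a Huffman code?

Greedily combine the two least-frequent nodes:
A(6) + B(10) → 16
F(14) + 16 → 30
E(23) + 30 → 53
C(31) + 53 → 84
G(58) + D(61) → 119
84 + 119 → 203
Each symbol's bit-cost is frequency × depth; summing gives 505 bits (equivalently 16 + 30 + 53 + 84 + 119 + 203).

505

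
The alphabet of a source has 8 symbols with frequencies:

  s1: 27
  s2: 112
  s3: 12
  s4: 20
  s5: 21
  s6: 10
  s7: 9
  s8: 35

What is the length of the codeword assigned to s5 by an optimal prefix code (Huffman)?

Repeatedly merge the two smallest:
s7(9) + s6(10) → 19
s3(12) + 19 → 31
s4(20) + s5(21) → 41
s1(27) + 31 → 58
s8(35) + 41 → 76
58 + 76 → 134
s2(112) + 134 → 246
The subtree containing s5 is merged 4 times, so code length = 4.

4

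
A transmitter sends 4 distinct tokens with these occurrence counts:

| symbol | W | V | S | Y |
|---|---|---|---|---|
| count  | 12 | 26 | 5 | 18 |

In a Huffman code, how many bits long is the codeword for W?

3

Repeatedly merge the two smallest:
merge S(5) and W(12): 17
merge 17 and Y(18): 35
merge V(26) and 35: 61
W's leaf is at depth 3, giving a 3-bit codeword.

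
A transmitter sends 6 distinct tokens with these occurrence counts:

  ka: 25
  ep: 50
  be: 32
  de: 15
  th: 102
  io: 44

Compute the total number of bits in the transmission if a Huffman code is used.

Greedily combine the two least-frequent nodes:
combine de(15), ka(25) → 40
combine be(32), 40 → 72
combine io(44), ep(50) → 94
combine 72, 94 → 166
combine th(102), 166 → 268
Total encoded bits = sum of merged weights = 40 + 72 + 94 + 166 + 268 = 640.

640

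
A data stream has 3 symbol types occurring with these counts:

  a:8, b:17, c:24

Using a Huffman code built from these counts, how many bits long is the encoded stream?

74

Build the Huffman tree bottom-up:
combine a(8), b(17) → 25
combine c(24), 25 → 49
Each symbol's bit-cost is frequency × depth; summing gives 74 bits (equivalently 25 + 49).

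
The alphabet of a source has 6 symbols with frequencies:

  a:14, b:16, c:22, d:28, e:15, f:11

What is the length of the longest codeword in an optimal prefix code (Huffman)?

Merge the two lowest-weight nodes at each step:
merge f(11) and a(14): 25
merge e(15) and b(16): 31
merge c(22) and 25: 47
merge d(28) and 31: 59
merge 47 and 59: 106
Maximum depth reached is 3.

3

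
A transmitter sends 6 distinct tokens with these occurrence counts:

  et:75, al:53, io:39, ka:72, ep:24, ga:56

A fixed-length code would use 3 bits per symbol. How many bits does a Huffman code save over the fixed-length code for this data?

147

Fixed-length: 3 bits × 319 symbols = 957 bits.
Huffman merges:
merge ep(24) and io(39): 63
merge al(53) and ga(56): 109
merge 63 and ka(72): 135
merge et(75) and 109: 184
merge 135 and 184: 319
Huffman total = 63 + 109 + 135 + 184 + 319 = 810 bits.
Saving = 957 − 810 = 147 bits.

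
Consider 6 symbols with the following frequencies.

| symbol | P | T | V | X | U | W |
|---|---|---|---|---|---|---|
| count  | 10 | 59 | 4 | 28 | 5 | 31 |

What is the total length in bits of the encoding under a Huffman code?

290

Greedily combine the two least-frequent nodes:
merge V(4) and U(5): 9
merge 9 and P(10): 19
merge 19 and X(28): 47
merge W(31) and 47: 78
merge T(59) and 78: 137
Total encoded bits = sum of merged weights = 9 + 19 + 47 + 78 + 137 = 290.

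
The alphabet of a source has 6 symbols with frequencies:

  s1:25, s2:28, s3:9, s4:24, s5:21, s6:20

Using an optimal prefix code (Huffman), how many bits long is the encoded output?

Greedily combine the two least-frequent nodes:
merge s3(9) and s6(20): 29
merge s5(21) and s4(24): 45
merge s1(25) and s2(28): 53
merge 29 and 45: 74
merge 53 and 74: 127
Each symbol's bit-cost is frequency × depth; summing gives 328 bits (equivalently 29 + 45 + 53 + 74 + 127).

328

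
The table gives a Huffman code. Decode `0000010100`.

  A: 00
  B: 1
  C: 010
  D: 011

AACBA

Read left to right; each codeword is recognised as soon as it completes (prefix code):
  00→A | 00→A | 010→C | 1→B | 00→A
Decoded message: AACBA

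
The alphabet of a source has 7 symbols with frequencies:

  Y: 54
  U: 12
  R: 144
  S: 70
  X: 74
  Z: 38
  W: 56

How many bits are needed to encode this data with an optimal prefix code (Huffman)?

Greedily combine the two least-frequent nodes:
U(12) + Z(38) → 50
50 + Y(54) → 104
W(56) + S(70) → 126
X(74) + 104 → 178
126 + R(144) → 270
178 + 270 → 448
Total encoded bits = sum of merged weights = 50 + 104 + 126 + 178 + 270 + 448 = 1176.

1176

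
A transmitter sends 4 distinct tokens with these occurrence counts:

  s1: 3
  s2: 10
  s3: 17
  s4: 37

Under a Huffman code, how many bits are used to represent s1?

Build the tree from the bottom:
merge s1(3) and s2(10): 13
merge 13 and s3(17): 30
merge 30 and s4(37): 67
s1's leaf is at depth 3, giving a 3-bit codeword.

3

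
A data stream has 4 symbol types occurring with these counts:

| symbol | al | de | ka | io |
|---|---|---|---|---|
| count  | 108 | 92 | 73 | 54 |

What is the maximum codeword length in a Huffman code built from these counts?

2

Merge the two lowest-weight nodes at each step:
io(54) + ka(73) → 127
de(92) + al(108) → 200
127 + 200 → 327
Maximum depth reached is 2.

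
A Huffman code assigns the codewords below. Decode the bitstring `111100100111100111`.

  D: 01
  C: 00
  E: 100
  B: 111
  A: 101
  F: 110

BEEBEB

Read left to right; each codeword is recognised as soon as it completes (prefix code):
  111→B | 100→E | 100→E | 111→B | 100→E | 111→B
Decoded message: BEEBEB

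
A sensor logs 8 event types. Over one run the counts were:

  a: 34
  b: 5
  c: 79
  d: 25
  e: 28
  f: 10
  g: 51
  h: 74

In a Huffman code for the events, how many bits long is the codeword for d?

Huffman merges, smallest pair first:
merge b(5) and f(10): 15
merge 15 and d(25): 40
merge e(28) and a(34): 62
merge 40 and g(51): 91
merge 62 and h(74): 136
merge c(79) and 91: 170
merge 136 and 170: 306
The subtree containing d is merged 4 times, so code length = 4.

4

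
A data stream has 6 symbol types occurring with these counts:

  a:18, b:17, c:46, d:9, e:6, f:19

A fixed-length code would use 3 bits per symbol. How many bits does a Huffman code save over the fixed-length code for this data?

Fixed-length: 3 bits × 115 symbols = 345 bits.
Huffman merges:
e(6) + d(9) → 15
15 + b(17) → 32
a(18) + f(19) → 37
32 + 37 → 69
c(46) + 69 → 115
Huffman total = 15 + 32 + 37 + 69 + 115 = 268 bits.
Saving = 345 − 268 = 77 bits.

77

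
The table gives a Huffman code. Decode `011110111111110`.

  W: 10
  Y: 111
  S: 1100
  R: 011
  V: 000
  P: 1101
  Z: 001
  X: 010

RPYYW

Read left to right; each codeword is recognised as soon as it completes (prefix code):
  011→R | 1101→P | 111→Y | 111→Y | 10→W
Decoded message: RPYYW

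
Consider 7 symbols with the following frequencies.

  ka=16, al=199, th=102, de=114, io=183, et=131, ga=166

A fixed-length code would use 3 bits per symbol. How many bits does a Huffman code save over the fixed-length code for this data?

264

Fixed-length: 3 bits × 911 symbols = 2733 bits.
Huffman merges:
ka(16) + th(102) → 118
de(114) + 118 → 232
et(131) + ga(166) → 297
io(183) + al(199) → 382
232 + 297 → 529
382 + 529 → 911
Huffman total = 118 + 232 + 297 + 382 + 529 + 911 = 2469 bits.
Saving = 2733 − 2469 = 264 bits.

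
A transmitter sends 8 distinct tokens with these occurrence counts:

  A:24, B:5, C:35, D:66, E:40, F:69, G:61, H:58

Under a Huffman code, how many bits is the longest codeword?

5

Merge the two lowest-weight nodes at each step:
merge B(5) and A(24): 29
merge 29 and C(35): 64
merge E(40) and H(58): 98
merge G(61) and 64: 125
merge D(66) and F(69): 135
merge 98 and 125: 223
merge 135 and 223: 358
The first pair merged (B, A) ends up deepest, at depth 5.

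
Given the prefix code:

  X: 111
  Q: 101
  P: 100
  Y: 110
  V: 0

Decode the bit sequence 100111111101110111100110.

Read left to right; each codeword is recognised as soon as it completes (prefix code):
  100→P | 111→X | 111→X | 101→Q | 110→Y | 111→X | 100→P | 110→Y
Decoded message: PXXQYXPY

PXXQYXPY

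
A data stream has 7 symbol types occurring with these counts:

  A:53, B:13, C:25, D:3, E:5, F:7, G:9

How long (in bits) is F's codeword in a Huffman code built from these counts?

Repeatedly merge the two smallest:
D(3) + E(5) → 8
F(7) + 8 → 15
G(9) + B(13) → 22
15 + 22 → 37
C(25) + 37 → 62
A(53) + 62 → 115
The subtree containing F is merged 4 times, so code length = 4.

4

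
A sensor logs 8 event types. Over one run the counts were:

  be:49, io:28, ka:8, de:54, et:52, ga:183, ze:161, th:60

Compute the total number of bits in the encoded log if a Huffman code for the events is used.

Greedily combine the two least-frequent nodes:
merge ka(8) and io(28): 36
merge 36 and be(49): 85
merge et(52) and de(54): 106
merge th(60) and 85: 145
merge 106 and 145: 251
merge ze(161) and ga(183): 344
merge 251 and 344: 595
The encoded length is the sum of every internal node's weight: 36 + 85 + 106 + 145 + 251 + 344 + 595 = 1562 bits.

1562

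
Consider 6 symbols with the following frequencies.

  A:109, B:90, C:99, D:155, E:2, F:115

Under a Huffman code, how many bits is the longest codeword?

Merge the two lowest-weight nodes at each step:
merge E(2) and B(90): 92
merge 92 and C(99): 191
merge A(109) and F(115): 224
merge D(155) and 191: 346
merge 224 and 346: 570
The first pair merged (E, B) ends up deepest, at depth 4.

4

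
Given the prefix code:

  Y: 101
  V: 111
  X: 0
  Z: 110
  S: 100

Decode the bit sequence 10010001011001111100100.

Read left to right; each codeword is recognised as soon as it completes (prefix code):
  100→S | 100→S | 0→X | 101→Y | 100→S | 111→V | 110→Z | 0→X | 100→S
Decoded message: SSXYSVZXS

SSXYSVZXS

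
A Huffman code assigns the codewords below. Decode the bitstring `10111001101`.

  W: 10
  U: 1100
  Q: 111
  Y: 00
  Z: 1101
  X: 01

Read left to right; each codeword is recognised as soon as it completes (prefix code):
  10→W | 111→Q | 00→Y | 1101→Z
Decoded message: WQYZ

WQYZ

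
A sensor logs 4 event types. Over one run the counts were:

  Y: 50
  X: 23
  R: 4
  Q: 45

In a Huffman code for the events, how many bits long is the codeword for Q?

Repeatedly merge the two smallest:
R(4) + X(23) → 27
27 + Q(45) → 72
Y(50) + 72 → 122
Q's leaf is at depth 2, giving a 2-bit codeword.

2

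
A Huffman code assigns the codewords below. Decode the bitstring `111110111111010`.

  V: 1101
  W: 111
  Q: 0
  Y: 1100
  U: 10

WVWVQ

Read left to right; each codeword is recognised as soon as it completes (prefix code):
  111→W | 1101→V | 111→W | 1101→V | 0→Q
Decoded message: WVWVQ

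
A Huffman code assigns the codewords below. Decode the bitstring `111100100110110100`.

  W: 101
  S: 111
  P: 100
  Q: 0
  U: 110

Read left to right; each codeword is recognised as soon as it completes (prefix code):
  111→S | 100→P | 100→P | 110→U | 110→U | 100→P
Decoded message: SPPUUP

SPPUUP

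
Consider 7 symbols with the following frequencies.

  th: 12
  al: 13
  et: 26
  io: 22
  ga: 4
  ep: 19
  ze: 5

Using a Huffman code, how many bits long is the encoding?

264

Greedily combine the two least-frequent nodes:
combine ga(4), ze(5) → 9
combine 9, th(12) → 21
combine al(13), ep(19) → 32
combine 21, io(22) → 43
combine et(26), 32 → 58
combine 43, 58 → 101
Each symbol's bit-cost is frequency × depth; summing gives 264 bits (equivalently 9 + 21 + 32 + 43 + 58 + 101).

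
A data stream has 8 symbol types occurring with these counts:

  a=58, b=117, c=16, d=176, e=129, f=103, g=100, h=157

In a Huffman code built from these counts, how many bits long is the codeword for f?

3

Repeatedly merge the two smallest:
merge c(16) and a(58): 74
merge 74 and g(100): 174
merge f(103) and b(117): 220
merge e(129) and h(157): 286
merge 174 and d(176): 350
merge 220 and 286: 506
merge 350 and 506: 856
The subtree containing f is merged 3 times, so code length = 3.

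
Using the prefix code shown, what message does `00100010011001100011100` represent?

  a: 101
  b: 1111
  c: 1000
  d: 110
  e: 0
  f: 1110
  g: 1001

Read left to right; each codeword is recognised as soon as it completes (prefix code):
  0→e | 0→e | 1000→c | 1001→g | 1001→g | 1000→c | 1110→f | 0→e
Decoded message: eecggcfe

eecggcfe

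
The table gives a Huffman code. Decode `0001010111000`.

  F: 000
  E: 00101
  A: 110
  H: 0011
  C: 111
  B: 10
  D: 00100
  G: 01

Read left to right; each codeword is recognised as soon as it completes (prefix code):
  000→F | 10→B | 10→B | 111→C | 000→F
Decoded message: FBBCF

FBBCF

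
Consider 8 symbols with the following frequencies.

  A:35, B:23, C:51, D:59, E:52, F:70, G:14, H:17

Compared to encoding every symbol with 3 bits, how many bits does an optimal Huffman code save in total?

Fixed-length: 3 bits × 321 symbols = 963 bits.
Huffman merges:
combine G(14), H(17) → 31
combine B(23), 31 → 54
combine A(35), C(51) → 86
combine E(52), 54 → 106
combine D(59), F(70) → 129
combine 86, 106 → 192
combine 129, 192 → 321
Huffman total = 31 + 54 + 86 + 106 + 129 + 192 + 321 = 919 bits.
Saving = 963 − 919 = 44 bits.

44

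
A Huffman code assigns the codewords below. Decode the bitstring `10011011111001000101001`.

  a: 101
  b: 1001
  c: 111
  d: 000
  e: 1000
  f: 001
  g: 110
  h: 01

bacbdaf

Read left to right; each codeword is recognised as soon as it completes (prefix code):
  1001→b | 101→a | 111→c | 1001→b | 000→d | 101→a | 001→f
Decoded message: bacbdaf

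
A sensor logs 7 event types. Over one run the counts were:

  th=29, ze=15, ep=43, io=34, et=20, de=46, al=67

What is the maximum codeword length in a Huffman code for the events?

4

Merge the two lowest-weight nodes at each step:
merge ze(15) and et(20): 35
merge th(29) and io(34): 63
merge 35 and ep(43): 78
merge de(46) and 63: 109
merge al(67) and 78: 145
merge 109 and 145: 254
The first pair merged (ze, et) ends up deepest, at depth 4.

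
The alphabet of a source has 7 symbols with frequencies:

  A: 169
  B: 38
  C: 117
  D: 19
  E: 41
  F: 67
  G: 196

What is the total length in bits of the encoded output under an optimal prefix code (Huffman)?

1614

Merge the two smallest weights repeatedly:
merge D(19) and B(38): 57
merge E(41) and 57: 98
merge F(67) and 98: 165
merge C(117) and 165: 282
merge A(169) and G(196): 365
merge 282 and 365: 647
The encoded length is the sum of every internal node's weight: 57 + 98 + 165 + 282 + 365 + 647 = 1614 bits.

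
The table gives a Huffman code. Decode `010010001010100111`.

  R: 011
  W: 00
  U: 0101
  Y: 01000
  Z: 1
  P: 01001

PWUPZZ

Read left to right; each codeword is recognised as soon as it completes (prefix code):
  01001→P | 00→W | 0101→U | 01001→P | 1→Z | 1→Z
Decoded message: PWUPZZ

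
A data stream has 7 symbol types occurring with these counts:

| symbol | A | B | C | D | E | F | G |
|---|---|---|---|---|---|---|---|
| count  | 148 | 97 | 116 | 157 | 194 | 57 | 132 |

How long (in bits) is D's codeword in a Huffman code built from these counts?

Repeatedly merge the two smallest:
F(57) + B(97) → 154
C(116) + G(132) → 248
A(148) + 154 → 302
D(157) + E(194) → 351
248 + 302 → 550
351 + 550 → 901
D's leaf is at depth 2, giving a 2-bit codeword.

2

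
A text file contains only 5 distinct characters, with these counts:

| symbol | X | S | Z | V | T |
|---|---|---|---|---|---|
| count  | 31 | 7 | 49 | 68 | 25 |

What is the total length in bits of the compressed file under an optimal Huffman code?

387

Greedily combine the two least-frequent nodes:
S(7) + T(25) → 32
X(31) + 32 → 63
Z(49) + 63 → 112
V(68) + 112 → 180
Each symbol's bit-cost is frequency × depth; summing gives 387 bits (equivalently 32 + 63 + 112 + 180).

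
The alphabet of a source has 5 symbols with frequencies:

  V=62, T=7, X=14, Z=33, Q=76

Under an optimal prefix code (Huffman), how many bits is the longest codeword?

4

Merge the two lowest-weight nodes at each step:
combine T(7), X(14) → 21
combine 21, Z(33) → 54
combine 54, V(62) → 116
combine Q(76), 116 → 192
Maximum depth reached is 4.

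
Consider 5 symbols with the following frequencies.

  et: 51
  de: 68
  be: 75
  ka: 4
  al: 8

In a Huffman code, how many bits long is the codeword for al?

Repeatedly merge the two smallest:
ka(4) + al(8) → 12
12 + et(51) → 63
63 + de(68) → 131
be(75) + 131 → 206
al's leaf is at depth 4, giving a 4-bit codeword.

4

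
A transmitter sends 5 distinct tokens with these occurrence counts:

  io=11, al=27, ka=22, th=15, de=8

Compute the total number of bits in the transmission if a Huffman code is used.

185

Merge the two smallest weights repeatedly:
merge de(8) and io(11): 19
merge th(15) and 19: 34
merge ka(22) and al(27): 49
merge 34 and 49: 83
The encoded length is the sum of every internal node's weight: 19 + 34 + 49 + 83 = 185 bits.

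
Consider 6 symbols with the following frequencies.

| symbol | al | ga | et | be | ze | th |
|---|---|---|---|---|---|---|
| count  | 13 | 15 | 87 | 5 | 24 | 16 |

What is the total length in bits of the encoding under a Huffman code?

324

Greedily combine the two least-frequent nodes:
combine be(5), al(13) → 18
combine ga(15), th(16) → 31
combine 18, ze(24) → 42
combine 31, 42 → 73
combine 73, et(87) → 160
Total encoded bits = sum of merged weights = 18 + 31 + 42 + 73 + 160 = 324.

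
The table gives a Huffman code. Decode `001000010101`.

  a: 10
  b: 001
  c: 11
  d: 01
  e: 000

beddd

Read left to right; each codeword is recognised as soon as it completes (prefix code):
  001→b | 000→e | 01→d | 01→d | 01→d
Decoded message: beddd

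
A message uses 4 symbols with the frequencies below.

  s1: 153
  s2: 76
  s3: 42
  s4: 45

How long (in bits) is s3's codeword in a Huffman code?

3

Repeatedly merge the two smallest:
merge s3(42) and s4(45): 87
merge s2(76) and 87: 163
merge s1(153) and 163: 316
s3's leaf is at depth 3, giving a 3-bit codeword.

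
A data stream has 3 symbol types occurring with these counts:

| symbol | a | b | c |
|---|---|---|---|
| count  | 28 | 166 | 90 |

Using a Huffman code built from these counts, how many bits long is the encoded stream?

402

Greedily combine the two least-frequent nodes:
a(28) + c(90) → 118
118 + b(166) → 284
Total encoded bits = sum of merged weights = 118 + 284 = 402.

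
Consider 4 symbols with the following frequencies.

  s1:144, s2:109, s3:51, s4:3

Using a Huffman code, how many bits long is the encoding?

Merge the two smallest weights repeatedly:
merge s4(3) and s3(51): 54
merge 54 and s2(109): 163
merge s1(144) and 163: 307
The encoded length is the sum of every internal node's weight: 54 + 163 + 307 = 524 bits.

524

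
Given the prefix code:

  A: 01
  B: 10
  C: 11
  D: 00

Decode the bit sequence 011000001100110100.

ABDDCDCAD

Read left to right; each codeword is recognised as soon as it completes (prefix code):
  01→A | 10→B | 00→D | 00→D | 11→C | 00→D | 11→C | 01→A | 00→D
Decoded message: ABDDCDCAD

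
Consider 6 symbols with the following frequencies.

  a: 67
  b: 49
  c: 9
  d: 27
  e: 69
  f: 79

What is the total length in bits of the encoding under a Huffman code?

721

Greedily combine the two least-frequent nodes:
combine c(9), d(27) → 36
combine 36, b(49) → 85
combine a(67), e(69) → 136
combine f(79), 85 → 164
combine 136, 164 → 300
Each symbol's bit-cost is frequency × depth; summing gives 721 bits (equivalently 36 + 85 + 136 + 164 + 300).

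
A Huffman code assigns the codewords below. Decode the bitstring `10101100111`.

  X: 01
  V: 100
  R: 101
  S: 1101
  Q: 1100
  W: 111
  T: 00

RXVW

Read left to right; each codeword is recognised as soon as it completes (prefix code):
  101→R | 01→X | 100→V | 111→W
Decoded message: RXVW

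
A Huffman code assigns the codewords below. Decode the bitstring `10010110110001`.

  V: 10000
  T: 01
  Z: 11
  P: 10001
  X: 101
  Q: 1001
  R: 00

QTXP

Read left to right; each codeword is recognised as soon as it completes (prefix code):
  1001→Q | 01→T | 101→X | 10001→P
Decoded message: QTXP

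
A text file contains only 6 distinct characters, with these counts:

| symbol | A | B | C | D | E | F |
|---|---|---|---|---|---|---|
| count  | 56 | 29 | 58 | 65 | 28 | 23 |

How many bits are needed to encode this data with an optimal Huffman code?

Greedily combine the two least-frequent nodes:
combine F(23), E(28) → 51
combine B(29), 51 → 80
combine A(56), C(58) → 114
combine D(65), 80 → 145
combine 114, 145 → 259
The encoded length is the sum of every internal node's weight: 51 + 80 + 114 + 145 + 259 = 649 bits.

649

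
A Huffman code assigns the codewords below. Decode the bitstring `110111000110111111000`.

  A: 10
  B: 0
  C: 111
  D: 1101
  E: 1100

DEBDCEB

Read left to right; each codeword is recognised as soon as it completes (prefix code):
  1101→D | 1100→E | 0→B | 1101→D | 111→C | 1100→E | 0→B
Decoded message: DEBDCEB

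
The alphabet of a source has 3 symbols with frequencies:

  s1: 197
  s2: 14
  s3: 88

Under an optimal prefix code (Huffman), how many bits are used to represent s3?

2

Build the tree from the bottom:
s2(14) + s3(88) → 102
102 + s1(197) → 299
The subtree containing s3 is merged 2 times, so code length = 2.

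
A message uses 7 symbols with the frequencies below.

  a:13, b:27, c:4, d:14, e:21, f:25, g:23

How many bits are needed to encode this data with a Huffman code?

Merge the two smallest weights repeatedly:
merge c(4) and a(13): 17
merge d(14) and 17: 31
merge e(21) and g(23): 44
merge f(25) and b(27): 52
merge 31 and 44: 75
merge 52 and 75: 127
Total encoded bits = sum of merged weights = 17 + 31 + 44 + 52 + 75 + 127 = 346.

346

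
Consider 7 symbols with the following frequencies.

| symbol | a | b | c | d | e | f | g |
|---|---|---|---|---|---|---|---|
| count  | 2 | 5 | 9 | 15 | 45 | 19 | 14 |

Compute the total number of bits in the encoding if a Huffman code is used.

260

Greedily combine the two least-frequent nodes:
merge a(2) and b(5): 7
merge 7 and c(9): 16
merge g(14) and d(15): 29
merge 16 and f(19): 35
merge 29 and 35: 64
merge e(45) and 64: 109
The encoded length is the sum of every internal node's weight: 7 + 16 + 29 + 35 + 64 + 109 = 260 bits.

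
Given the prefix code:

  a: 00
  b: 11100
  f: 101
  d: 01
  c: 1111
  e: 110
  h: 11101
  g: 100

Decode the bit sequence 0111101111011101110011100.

Read left to right; each codeword is recognised as soon as it completes (prefix code):
  01→d | 11101→h | 11101→h | 110→e | 11100→b | 11100→b
Decoded message: dhhebb

dhhebb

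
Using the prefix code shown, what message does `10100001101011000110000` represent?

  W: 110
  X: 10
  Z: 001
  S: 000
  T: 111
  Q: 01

XXSWXWZXS

Read left to right; each codeword is recognised as soon as it completes (prefix code):
  10→X | 10→X | 000→S | 110→W | 10→X | 110→W | 001→Z | 10→X | 000→S
Decoded message: XXSWXWZXS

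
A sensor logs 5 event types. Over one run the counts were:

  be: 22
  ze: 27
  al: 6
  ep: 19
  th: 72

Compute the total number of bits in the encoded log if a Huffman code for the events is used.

Build the Huffman tree bottom-up:
merge al(6) and ep(19): 25
merge be(22) and 25: 47
merge ze(27) and 47: 74
merge th(72) and 74: 146
Each symbol's bit-cost is frequency × depth; summing gives 292 bits (equivalently 25 + 47 + 74 + 146).

292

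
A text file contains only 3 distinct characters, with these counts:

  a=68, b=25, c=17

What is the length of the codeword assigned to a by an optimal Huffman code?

Huffman merges, smallest pair first:
merge c(17) and b(25): 42
merge 42 and a(68): 110
a is a child of the root — depth 1, so its codeword is a single bit.

1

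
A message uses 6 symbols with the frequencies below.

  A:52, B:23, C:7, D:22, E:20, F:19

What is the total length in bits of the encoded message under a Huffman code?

Merge the two smallest weights repeatedly:
C(7) + F(19) → 26
E(20) + D(22) → 42
B(23) + 26 → 49
42 + 49 → 91
A(52) + 91 → 143
Total encoded bits = sum of merged weights = 26 + 42 + 49 + 91 + 143 = 351.

351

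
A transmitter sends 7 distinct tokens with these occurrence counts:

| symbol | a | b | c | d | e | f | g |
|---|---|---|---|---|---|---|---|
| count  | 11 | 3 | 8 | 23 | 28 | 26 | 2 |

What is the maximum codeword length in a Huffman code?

Merge the two lowest-weight nodes at each step:
combine g(2), b(3) → 5
combine 5, c(8) → 13
combine a(11), 13 → 24
combine d(23), 24 → 47
combine f(26), e(28) → 54
combine 47, 54 → 101
The first pair merged (g, b) ends up deepest, at depth 5.

5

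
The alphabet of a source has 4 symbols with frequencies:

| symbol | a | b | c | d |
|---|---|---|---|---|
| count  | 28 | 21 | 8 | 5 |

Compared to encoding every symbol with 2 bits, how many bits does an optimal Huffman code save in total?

15

Fixed-length: 2 bits × 62 symbols = 124 bits.
Huffman merges:
d(5) + c(8) → 13
13 + b(21) → 34
a(28) + 34 → 62
Huffman total = 13 + 34 + 62 = 109 bits.
Saving = 124 − 109 = 15 bits.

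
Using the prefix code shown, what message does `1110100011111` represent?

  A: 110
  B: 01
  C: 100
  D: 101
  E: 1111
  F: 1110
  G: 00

Read left to right; each codeword is recognised as soon as it completes (prefix code):
  1110→F | 100→C | 01→B | 1111→E
Decoded message: FCBE

FCBE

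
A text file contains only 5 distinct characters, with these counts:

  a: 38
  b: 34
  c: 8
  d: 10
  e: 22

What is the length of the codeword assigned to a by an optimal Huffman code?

Huffman merges, smallest pair first:
c(8) + d(10) → 18
18 + e(22) → 40
b(34) + a(38) → 72
40 + 72 → 112
a's leaf is at depth 2, giving a 2-bit codeword.

2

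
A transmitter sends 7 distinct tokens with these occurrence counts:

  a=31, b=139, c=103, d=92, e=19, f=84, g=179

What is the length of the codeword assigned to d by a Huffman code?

3

Huffman merges, smallest pair first:
combine e(19), a(31) → 50
combine 50, f(84) → 134
combine d(92), c(103) → 195
combine 134, b(139) → 273
combine g(179), 195 → 374
combine 273, 374 → 647
The subtree containing d is merged 3 times, so code length = 3.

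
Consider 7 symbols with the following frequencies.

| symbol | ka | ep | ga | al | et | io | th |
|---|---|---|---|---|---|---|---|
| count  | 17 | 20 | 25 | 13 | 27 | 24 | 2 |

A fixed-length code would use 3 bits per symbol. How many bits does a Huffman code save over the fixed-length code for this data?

37

Fixed-length: 3 bits × 128 symbols = 384 bits.
Huffman merges:
merge th(2) and al(13): 15
merge 15 and ka(17): 32
merge ep(20) and io(24): 44
merge ga(25) and et(27): 52
merge 32 and 44: 76
merge 52 and 76: 128
Huffman total = 15 + 32 + 44 + 52 + 76 + 128 = 347 bits.
Saving = 384 − 347 = 37 bits.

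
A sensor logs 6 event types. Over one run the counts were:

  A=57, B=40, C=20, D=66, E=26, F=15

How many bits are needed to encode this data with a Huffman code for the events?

Build the Huffman tree bottom-up:
combine F(15), C(20) → 35
combine E(26), 35 → 61
combine B(40), A(57) → 97
combine 61, D(66) → 127
combine 97, 127 → 224
Each symbol's bit-cost is frequency × depth; summing gives 544 bits (equivalently 35 + 61 + 97 + 127 + 224).

544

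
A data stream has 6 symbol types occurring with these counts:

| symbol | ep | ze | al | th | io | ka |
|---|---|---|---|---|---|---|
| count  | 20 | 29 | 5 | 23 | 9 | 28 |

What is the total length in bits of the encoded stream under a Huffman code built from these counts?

Greedily combine the two least-frequent nodes:
al(5) + io(9) → 14
14 + ep(20) → 34
th(23) + ka(28) → 51
ze(29) + 34 → 63
51 + 63 → 114
Total encoded bits = sum of merged weights = 14 + 34 + 51 + 63 + 114 = 276.

276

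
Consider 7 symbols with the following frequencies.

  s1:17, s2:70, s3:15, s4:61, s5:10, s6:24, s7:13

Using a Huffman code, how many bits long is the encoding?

522

Greedily combine the two least-frequent nodes:
combine s5(10), s7(13) → 23
combine s3(15), s1(17) → 32
combine 23, s6(24) → 47
combine 32, 47 → 79
combine s4(61), s2(70) → 131
combine 79, 131 → 210
The encoded length is the sum of every internal node's weight: 23 + 32 + 47 + 79 + 131 + 210 = 522 bits.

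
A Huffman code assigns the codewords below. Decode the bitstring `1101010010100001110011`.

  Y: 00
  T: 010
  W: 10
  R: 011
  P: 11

Read left to right; each codeword is recognised as soon as it completes (prefix code):
  11→P | 010→T | 10→W | 010→T | 10→W | 00→Y | 011→R | 10→W | 011→R
Decoded message: PTWTWYRWR

PTWTWYRWR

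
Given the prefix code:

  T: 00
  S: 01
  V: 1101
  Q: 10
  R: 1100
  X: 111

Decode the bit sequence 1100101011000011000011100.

Read left to right; each codeword is recognised as soon as it completes (prefix code):
  1100→R | 10→Q | 10→Q | 1100→R | 00→T | 1100→R | 00→T | 111→X | 00→T
Decoded message: RQQRTRTXT

RQQRTRTXT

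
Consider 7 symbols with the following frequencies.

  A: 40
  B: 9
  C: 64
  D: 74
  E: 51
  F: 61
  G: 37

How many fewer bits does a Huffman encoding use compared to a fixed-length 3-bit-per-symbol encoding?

Fixed-length: 3 bits × 336 symbols = 1008 bits.
Huffman merges:
B(9) + G(37) → 46
A(40) + 46 → 86
E(51) + F(61) → 112
C(64) + D(74) → 138
86 + 112 → 198
138 + 198 → 336
Huffman total = 46 + 86 + 112 + 138 + 198 + 336 = 916 bits.
Saving = 1008 − 916 = 92 bits.

92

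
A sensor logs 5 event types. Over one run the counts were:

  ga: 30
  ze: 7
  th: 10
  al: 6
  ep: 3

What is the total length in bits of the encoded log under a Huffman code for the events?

Build the Huffman tree bottom-up:
merge ep(3) and al(6): 9
merge ze(7) and 9: 16
merge th(10) and 16: 26
merge 26 and ga(30): 56
The encoded length is the sum of every internal node's weight: 9 + 16 + 26 + 56 = 107 bits.

107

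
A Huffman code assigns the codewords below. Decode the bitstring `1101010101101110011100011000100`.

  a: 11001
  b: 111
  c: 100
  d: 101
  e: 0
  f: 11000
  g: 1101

Read left to right; each codeword is recognised as soon as it completes (prefix code):
  1101→g | 0→e | 101→d | 0→e | 1101→g | 11001→a | 11000→f | 11000→f | 100→c
Decoded message: gedegaffc

gedegaffc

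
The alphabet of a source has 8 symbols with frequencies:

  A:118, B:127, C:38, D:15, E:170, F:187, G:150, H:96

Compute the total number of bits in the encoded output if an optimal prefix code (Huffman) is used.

2548

Merge the two smallest weights repeatedly:
D(15) + C(38) → 53
53 + H(96) → 149
A(118) + B(127) → 245
149 + G(150) → 299
E(170) + F(187) → 357
245 + 299 → 544
357 + 544 → 901
The encoded length is the sum of every internal node's weight: 53 + 149 + 245 + 299 + 357 + 544 + 901 = 2548 bits.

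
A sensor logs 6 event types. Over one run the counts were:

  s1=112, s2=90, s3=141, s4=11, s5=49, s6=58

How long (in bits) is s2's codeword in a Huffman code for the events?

2

Huffman merges, smallest pair first:
combine s4(11), s5(49) → 60
combine s6(58), 60 → 118
combine s2(90), s1(112) → 202
combine 118, s3(141) → 259
combine 202, 259 → 461
The subtree containing s2 is merged 2 times, so code length = 2.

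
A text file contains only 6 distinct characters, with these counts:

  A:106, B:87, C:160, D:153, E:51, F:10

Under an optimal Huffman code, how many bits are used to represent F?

4

Repeatedly merge the two smallest:
F(10) + E(51) → 61
61 + B(87) → 148
A(106) + 148 → 254
D(153) + C(160) → 313
254 + 313 → 567
F's leaf is at depth 4, giving a 4-bit codeword.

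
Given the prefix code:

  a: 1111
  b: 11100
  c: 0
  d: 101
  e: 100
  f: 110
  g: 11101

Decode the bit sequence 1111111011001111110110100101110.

Read left to right; each codeword is recognised as soon as it completes (prefix code):
  1111→a | 11101→g | 100→e | 1111→a | 110→f | 110→f | 100→e | 101→d | 110→f
Decoded message: ageaffedf

ageaffedf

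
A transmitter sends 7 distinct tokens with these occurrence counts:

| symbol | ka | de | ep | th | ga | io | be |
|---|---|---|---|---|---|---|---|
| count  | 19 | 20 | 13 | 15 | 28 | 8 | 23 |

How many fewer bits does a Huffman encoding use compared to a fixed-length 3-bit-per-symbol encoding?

Fixed-length: 3 bits × 126 symbols = 378 bits.
Huffman merges:
io(8) + ep(13) → 21
th(15) + ka(19) → 34
de(20) + 21 → 41
be(23) + ga(28) → 51
34 + 41 → 75
51 + 75 → 126
Huffman total = 21 + 34 + 41 + 51 + 75 + 126 = 348 bits.
Saving = 378 − 348 = 30 bits.

30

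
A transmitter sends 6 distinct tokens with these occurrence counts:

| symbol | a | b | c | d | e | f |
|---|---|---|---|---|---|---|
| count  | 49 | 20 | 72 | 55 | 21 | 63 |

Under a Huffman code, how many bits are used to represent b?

4

Huffman merges, smallest pair first:
merge b(20) and e(21): 41
merge 41 and a(49): 90
merge d(55) and f(63): 118
merge c(72) and 90: 162
merge 118 and 162: 280
The subtree containing b is merged 4 times, so code length = 4.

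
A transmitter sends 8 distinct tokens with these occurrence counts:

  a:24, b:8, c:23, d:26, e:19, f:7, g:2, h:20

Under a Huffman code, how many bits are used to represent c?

3

Build the tree from the bottom:
combine g(2), f(7) → 9
combine b(8), 9 → 17
combine 17, e(19) → 36
combine h(20), c(23) → 43
combine a(24), d(26) → 50
combine 36, 43 → 79
combine 50, 79 → 129
c sits 3 levels below the root, so its codeword is 3 bits.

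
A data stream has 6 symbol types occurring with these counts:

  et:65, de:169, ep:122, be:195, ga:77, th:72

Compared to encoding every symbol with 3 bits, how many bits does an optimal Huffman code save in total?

Fixed-length: 3 bits × 700 symbols = 2100 bits.
Huffman merges:
et(65) + th(72) → 137
ga(77) + ep(122) → 199
137 + de(169) → 306
be(195) + 199 → 394
306 + 394 → 700
Huffman total = 137 + 199 + 306 + 394 + 700 = 1736 bits.
Saving = 2100 − 1736 = 364 bits.

364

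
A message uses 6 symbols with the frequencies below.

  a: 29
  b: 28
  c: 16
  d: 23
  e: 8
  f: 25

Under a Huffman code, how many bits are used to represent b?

2

Repeatedly merge the two smallest:
merge e(8) and c(16): 24
merge d(23) and 24: 47
merge f(25) and b(28): 53
merge a(29) and 47: 76
merge 53 and 76: 129
The subtree containing b is merged 2 times, so code length = 2.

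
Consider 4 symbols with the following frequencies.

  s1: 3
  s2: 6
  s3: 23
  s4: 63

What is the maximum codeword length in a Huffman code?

3

Merge the two lowest-weight nodes at each step:
combine s1(3), s2(6) → 9
combine 9, s3(23) → 32
combine 32, s4(63) → 95
Maximum depth reached is 3.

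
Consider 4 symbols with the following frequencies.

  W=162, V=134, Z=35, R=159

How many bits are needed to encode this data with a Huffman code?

980

Build the Huffman tree bottom-up:
Z(35) + V(134) → 169
R(159) + W(162) → 321
169 + 321 → 490
Total encoded bits = sum of merged weights = 169 + 321 + 490 = 980.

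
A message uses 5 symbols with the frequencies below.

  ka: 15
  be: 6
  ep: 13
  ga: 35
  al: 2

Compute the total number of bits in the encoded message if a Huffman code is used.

Greedily combine the two least-frequent nodes:
combine al(2), be(6) → 8
combine 8, ep(13) → 21
combine ka(15), 21 → 36
combine ga(35), 36 → 71
Total encoded bits = sum of merged weights = 8 + 21 + 36 + 71 = 136.

136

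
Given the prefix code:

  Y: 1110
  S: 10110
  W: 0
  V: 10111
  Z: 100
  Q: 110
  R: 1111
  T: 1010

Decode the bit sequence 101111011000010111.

Read left to right; each codeword is recognised as soon as it completes (prefix code):
  10111→V | 10110→S | 0→W | 0→W | 0→W | 10111→V
Decoded message: VSWWWV

VSWWWV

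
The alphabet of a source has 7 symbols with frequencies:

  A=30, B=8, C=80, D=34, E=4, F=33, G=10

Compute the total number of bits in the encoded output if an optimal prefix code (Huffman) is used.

471

Merge the two smallest weights repeatedly:
merge E(4) and B(8): 12
merge G(10) and 12: 22
merge 22 and A(30): 52
merge F(33) and D(34): 67
merge 52 and 67: 119
merge C(80) and 119: 199
Total encoded bits = sum of merged weights = 12 + 22 + 52 + 67 + 119 + 199 = 471.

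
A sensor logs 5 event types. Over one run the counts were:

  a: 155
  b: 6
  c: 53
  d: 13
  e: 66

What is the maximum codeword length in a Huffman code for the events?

4

Merge the two lowest-weight nodes at each step:
merge b(6) and d(13): 19
merge 19 and c(53): 72
merge e(66) and 72: 138
merge 138 and a(155): 293
The first pair merged (b, d) ends up deepest, at depth 4.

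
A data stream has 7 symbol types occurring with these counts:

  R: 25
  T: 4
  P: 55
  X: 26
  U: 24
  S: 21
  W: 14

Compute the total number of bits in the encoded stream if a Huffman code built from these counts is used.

Build the Huffman tree bottom-up:
combine T(4), W(14) → 18
combine 18, S(21) → 39
combine U(24), R(25) → 49
combine X(26), 39 → 65
combine 49, P(55) → 104
combine 65, 104 → 169
Total encoded bits = sum of merged weights = 18 + 39 + 49 + 65 + 104 + 169 = 444.

444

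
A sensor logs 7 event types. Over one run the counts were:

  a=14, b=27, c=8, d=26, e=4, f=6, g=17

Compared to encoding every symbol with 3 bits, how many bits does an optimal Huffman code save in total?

43

Fixed-length: 3 bits × 102 symbols = 306 bits.
Huffman merges:
combine e(4), f(6) → 10
combine c(8), 10 → 18
combine a(14), g(17) → 31
combine 18, d(26) → 44
combine b(27), 31 → 58
combine 44, 58 → 102
Huffman total = 10 + 18 + 31 + 44 + 58 + 102 = 263 bits.
Saving = 306 − 263 = 43 bits.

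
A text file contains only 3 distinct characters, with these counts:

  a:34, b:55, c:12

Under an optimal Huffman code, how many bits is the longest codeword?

Merge the two lowest-weight nodes at each step:
c(12) + a(34) → 46
46 + b(55) → 101
The rarest symbols sit at the bottom; the longest codeword is 2 bits.

2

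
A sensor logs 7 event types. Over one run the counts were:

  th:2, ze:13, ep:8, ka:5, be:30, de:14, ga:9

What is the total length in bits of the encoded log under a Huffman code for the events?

205

Merge the two smallest weights repeatedly:
combine th(2), ka(5) → 7
combine 7, ep(8) → 15
combine ga(9), ze(13) → 22
combine de(14), 15 → 29
combine 22, 29 → 51
combine be(30), 51 → 81
Total encoded bits = sum of merged weights = 7 + 15 + 22 + 29 + 51 + 81 = 205.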